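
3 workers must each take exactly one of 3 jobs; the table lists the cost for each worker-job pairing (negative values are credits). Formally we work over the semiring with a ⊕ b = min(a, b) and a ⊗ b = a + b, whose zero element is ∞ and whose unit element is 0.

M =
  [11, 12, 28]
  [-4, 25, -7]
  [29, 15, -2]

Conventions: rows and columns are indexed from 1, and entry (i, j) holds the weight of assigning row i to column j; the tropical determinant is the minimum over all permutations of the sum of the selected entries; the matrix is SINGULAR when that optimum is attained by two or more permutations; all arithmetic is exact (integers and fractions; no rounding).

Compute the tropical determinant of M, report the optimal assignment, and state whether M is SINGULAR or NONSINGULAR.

σ = (1, 2, 3): 11 + 25 + (-2) = 34
σ = (1, 3, 2): 11 + (-7) + 15 = 19
σ = (2, 1, 3): 12 + (-4) + (-2) = 6
σ = (2, 3, 1): 12 + (-7) + 29 = 34
σ = (3, 1, 2): 28 + (-4) + 15 = 39
σ = (3, 2, 1): 28 + 25 + 29 = 82
Optimal value attained by: σ = (2, 1, 3).
Answer: det⊕(M) = 6; verdict: NONSINGULAR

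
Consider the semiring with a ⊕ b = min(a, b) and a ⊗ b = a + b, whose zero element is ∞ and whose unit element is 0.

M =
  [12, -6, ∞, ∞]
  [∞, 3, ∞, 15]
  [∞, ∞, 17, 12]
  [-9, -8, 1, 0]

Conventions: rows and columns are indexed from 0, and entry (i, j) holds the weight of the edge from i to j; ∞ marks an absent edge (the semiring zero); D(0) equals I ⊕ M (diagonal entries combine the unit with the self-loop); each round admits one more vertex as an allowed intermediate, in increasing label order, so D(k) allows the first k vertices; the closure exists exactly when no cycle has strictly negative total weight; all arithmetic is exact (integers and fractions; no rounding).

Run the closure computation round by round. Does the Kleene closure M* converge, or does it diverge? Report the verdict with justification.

D(0):
  [0, -6, ∞, ∞]
  [∞, 0, ∞, 15]
  [∞, ∞, 0, 12]
  [-9, -8, 1, 0]
D(1):
  [0, -6, ∞, ∞]
  [∞, 0, ∞, 15]
  [∞, ∞, 0, 12]
  [-9, -15, 1, 0]
D(2):
  [0, -6, ∞, 9]
  [∞, 0, ∞, 15]
  [∞, ∞, 0, 12]
  [-9, -15, 1, 0]
D(3):
  [0, -6, ∞, 9]
  [∞, 0, ∞, 15]
  [∞, ∞, 0, 12]
  [-9, -15, 1, 0]
D(4):
  [0, -6, 10, 9]
  [6, 0, 16, 15]
  [3, -3, 0, 12]
  [-9, -15, 1, 0]
Key observation: every diagonal entry stays at the unit through all rounds, so no improving cycle exists.
Answer: CONVERGES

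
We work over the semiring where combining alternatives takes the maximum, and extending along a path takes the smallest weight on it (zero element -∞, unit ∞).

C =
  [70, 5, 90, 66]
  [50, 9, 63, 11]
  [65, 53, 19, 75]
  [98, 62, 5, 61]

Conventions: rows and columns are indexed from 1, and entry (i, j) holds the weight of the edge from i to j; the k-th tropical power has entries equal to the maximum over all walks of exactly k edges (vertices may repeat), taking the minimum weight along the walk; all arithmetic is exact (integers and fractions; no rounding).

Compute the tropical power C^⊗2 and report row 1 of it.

C^⊗2:
  [70, 62, 70, 75]
  [63, 53, 50, 63]
  [75, 62, 65, 65]
  [70, 61, 90, 66]
Answer: row 1 of C^⊗2 = [70, 62, 70, 75]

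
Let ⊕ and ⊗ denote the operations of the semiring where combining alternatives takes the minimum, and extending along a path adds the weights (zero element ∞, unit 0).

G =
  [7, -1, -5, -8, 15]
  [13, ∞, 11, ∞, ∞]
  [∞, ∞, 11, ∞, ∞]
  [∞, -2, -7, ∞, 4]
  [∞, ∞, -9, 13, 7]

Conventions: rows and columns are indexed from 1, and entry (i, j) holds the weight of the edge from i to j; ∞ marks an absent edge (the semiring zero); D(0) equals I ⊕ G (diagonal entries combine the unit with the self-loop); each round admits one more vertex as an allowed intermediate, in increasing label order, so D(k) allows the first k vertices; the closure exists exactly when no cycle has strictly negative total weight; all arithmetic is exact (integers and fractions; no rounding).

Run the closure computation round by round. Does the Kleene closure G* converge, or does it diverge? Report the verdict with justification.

D(0):
  [0, -1, -5, -8, 15]
  [13, 0, 11, ∞, ∞]
  [∞, ∞, 0, ∞, ∞]
  [∞, -2, -7, 0, 4]
  [∞, ∞, -9, 13, 0]
D(1):
  [0, -1, -5, -8, 15]
  [13, 0, 8, 5, 28]
  [∞, ∞, 0, ∞, ∞]
  [∞, -2, -7, 0, 4]
  [∞, ∞, -9, 13, 0]
D(2):
  [0, -1, -5, -8, 15]
  [13, 0, 8, 5, 28]
  [∞, ∞, 0, ∞, ∞]
  [11, -2, -7, 0, 4]
  [∞, ∞, -9, 13, 0]
D(3):
  [0, -1, -5, -8, 15]
  [13, 0, 8, 5, 28]
  [∞, ∞, 0, ∞, ∞]
  [11, -2, -7, 0, 4]
  [∞, ∞, -9, 13, 0]
D(4):
  [0, -10, -15, -8, -4]
  [13, 0, -2, 5, 9]
  [∞, ∞, 0, ∞, ∞]
  [11, -2, -7, 0, 4]
  [24, 11, -9, 13, 0]
D(5):
  [0, -10, -15, -8, -4]
  [13, 0, -2, 5, 9]
  [∞, ∞, 0, ∞, ∞]
  [11, -2, -7, 0, 4]
  [24, 11, -9, 13, 0]
Key observation: every diagonal entry stays at the unit through all rounds, so no improving cycle exists.
Answer: CONVERGES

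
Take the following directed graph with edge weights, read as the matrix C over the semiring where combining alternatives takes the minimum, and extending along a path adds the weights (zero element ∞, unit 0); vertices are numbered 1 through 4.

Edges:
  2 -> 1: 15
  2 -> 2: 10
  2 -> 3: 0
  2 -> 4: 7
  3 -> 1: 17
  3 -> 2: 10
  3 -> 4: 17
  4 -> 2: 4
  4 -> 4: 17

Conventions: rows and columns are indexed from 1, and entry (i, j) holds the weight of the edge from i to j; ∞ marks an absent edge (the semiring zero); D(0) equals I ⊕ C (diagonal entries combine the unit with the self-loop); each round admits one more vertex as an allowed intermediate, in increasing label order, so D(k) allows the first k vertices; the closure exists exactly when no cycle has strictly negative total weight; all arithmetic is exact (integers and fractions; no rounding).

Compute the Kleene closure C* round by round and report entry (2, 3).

D(0):
  [0, ∞, ∞, ∞]
  [15, 0, 0, 7]
  [17, 10, 0, 17]
  [∞, 4, ∞, 0]
D(1):
  [0, ∞, ∞, ∞]
  [15, 0, 0, 7]
  [17, 10, 0, 17]
  [∞, 4, ∞, 0]
D(2):
  [0, ∞, ∞, ∞]
  [15, 0, 0, 7]
  [17, 10, 0, 17]
  [19, 4, 4, 0]
D(3):
  [0, ∞, ∞, ∞]
  [15, 0, 0, 7]
  [17, 10, 0, 17]
  [19, 4, 4, 0]
D(4):
  [0, ∞, ∞, ∞]
  [15, 0, 0, 7]
  [17, 10, 0, 17]
  [19, 4, 4, 0]
Answer: C*[2][3] = 0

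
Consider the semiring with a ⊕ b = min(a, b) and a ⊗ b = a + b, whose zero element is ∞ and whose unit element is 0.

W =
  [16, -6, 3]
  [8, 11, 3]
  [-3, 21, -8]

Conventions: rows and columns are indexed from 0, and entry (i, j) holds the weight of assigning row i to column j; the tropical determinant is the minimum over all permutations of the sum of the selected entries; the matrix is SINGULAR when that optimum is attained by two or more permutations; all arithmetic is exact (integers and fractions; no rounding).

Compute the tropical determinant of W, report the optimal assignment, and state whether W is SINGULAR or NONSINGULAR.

σ = (0, 1, 2): 16 + 11 + (-8) = 19
σ = (0, 2, 1): 16 + 3 + 21 = 40
σ = (1, 0, 2): (-6) + 8 + (-8) = -6
σ = (1, 2, 0): (-6) + 3 + (-3) = -6
σ = (2, 0, 1): 3 + 8 + 21 = 32
σ = (2, 1, 0): 3 + 11 + (-3) = 11
Optimal value attained by: σ = (1, 0, 2).
Answer: det⊕(W) = -6; verdict: SINGULAR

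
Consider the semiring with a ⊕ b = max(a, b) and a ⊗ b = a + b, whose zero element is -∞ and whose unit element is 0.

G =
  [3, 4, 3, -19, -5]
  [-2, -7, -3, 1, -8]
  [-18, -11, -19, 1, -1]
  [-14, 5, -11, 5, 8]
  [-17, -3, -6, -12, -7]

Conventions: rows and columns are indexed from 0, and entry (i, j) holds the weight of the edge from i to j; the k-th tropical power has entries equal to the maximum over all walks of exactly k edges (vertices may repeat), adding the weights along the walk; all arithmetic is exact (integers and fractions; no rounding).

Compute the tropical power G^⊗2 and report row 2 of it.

G^⊗2:
  [6, 7, 6, 5, 2]
  [1, 6, 1, 6, 9]
  [-13, 6, -7, 6, 9]
  [3, 10, 2, 10, 13]
  [-5, -7, -6, -2, -4]
Answer: row 2 of G^⊗2 = [-13, 6, -7, 6, 9]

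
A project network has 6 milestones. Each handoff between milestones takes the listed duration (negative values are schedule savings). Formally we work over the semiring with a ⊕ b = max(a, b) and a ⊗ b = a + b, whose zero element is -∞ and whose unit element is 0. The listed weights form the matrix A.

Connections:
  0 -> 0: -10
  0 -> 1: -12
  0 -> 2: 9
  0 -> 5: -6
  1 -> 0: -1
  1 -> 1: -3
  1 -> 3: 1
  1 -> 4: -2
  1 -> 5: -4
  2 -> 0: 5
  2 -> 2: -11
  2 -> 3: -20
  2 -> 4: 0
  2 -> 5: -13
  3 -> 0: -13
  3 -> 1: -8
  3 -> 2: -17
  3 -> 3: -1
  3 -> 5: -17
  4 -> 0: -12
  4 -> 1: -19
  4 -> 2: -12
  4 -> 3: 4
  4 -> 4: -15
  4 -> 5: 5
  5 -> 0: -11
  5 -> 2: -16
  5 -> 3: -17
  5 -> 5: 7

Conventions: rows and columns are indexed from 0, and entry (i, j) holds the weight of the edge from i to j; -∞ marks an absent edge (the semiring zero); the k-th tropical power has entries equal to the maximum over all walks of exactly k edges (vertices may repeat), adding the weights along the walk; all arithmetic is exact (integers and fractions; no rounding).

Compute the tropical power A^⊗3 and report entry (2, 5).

A^⊗2:
  [14, -15, -1, -11, 9, 1]
  [-4, -6, 8, 2, -5, 3]
  [-5, -7, 14, 4, -11, 5]
  [-9, -9, -4, -2, -10, -10]
  [-6, -4, -3, 3, -12, 12]
  [-4, -23, -2, -10, -16, 14]
A^⊗3:
  [4, 2, 23, 13, -1, 14]
  [13, -6, 5, 1, 8, 10]
  [19, -4, 4, 3, 14, 12]
  [1, -10, 0, -3, -4, -3]
  [2, -5, 3, 2, -3, 19]
  [3, -16, 5, -3, -2, 21]
Key observation: the optimum is the walk 2->4->5->5, with weight 0 + 5 + 7 = 12.
Optimal value attained by: walk 2->4->5->5.
Answer: (A^⊗3)[2][5] = 12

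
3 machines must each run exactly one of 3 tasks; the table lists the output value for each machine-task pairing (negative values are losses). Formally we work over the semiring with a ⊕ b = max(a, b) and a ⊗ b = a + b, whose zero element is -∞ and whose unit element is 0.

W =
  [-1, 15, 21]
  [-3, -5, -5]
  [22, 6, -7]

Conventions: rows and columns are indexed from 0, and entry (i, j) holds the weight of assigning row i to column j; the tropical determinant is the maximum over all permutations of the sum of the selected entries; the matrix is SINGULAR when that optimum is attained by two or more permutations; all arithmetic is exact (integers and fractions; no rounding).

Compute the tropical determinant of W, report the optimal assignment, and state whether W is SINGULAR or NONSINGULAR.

σ = (0, 1, 2): (-1) + (-5) + (-7) = -13
σ = (0, 2, 1): (-1) + (-5) + 6 = 0
σ = (1, 0, 2): 15 + (-3) + (-7) = 5
σ = (1, 2, 0): 15 + (-5) + 22 = 32
σ = (2, 0, 1): 21 + (-3) + 6 = 24
σ = (2, 1, 0): 21 + (-5) + 22 = 38
Optimal value attained by: σ = (2, 1, 0).
Answer: det⊕(W) = 38; verdict: NONSINGULAR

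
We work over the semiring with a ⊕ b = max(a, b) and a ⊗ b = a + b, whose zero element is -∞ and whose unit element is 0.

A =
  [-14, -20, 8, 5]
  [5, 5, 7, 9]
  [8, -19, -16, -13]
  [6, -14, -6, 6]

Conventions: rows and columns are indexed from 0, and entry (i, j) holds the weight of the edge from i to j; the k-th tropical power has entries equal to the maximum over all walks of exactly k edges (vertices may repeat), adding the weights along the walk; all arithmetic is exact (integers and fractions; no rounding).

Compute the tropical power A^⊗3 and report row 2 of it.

A^⊗2:
  [16, -9, -1, 11]
  [15, 10, 13, 15]
  [-6, -12, 16, 13]
  [12, -8, 14, 12]
A^⊗3:
  [17, -3, 24, 21]
  [21, 15, 23, 21]
  [24, -1, 7, 19]
  [22, -2, 20, 18]
Answer: row 2 of A^⊗3 = [24, -1, 7, 19]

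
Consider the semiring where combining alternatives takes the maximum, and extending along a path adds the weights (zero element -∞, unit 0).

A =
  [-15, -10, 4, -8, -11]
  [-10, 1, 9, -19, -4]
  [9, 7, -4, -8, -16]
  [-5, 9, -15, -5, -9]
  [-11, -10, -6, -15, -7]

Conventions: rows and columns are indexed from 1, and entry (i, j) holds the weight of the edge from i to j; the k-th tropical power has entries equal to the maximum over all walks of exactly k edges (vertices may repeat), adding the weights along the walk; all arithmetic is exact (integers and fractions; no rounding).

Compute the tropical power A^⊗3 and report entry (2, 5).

A^⊗2:
  [13, 11, 0, -4, -12]
  [18, 16, 10, 1, -3]
  [5, 8, 16, 1, 3]
  [-1, 10, 18, -10, 5]
  [3, 1, -1, -14, -14]
A^⊗3:
  [9, 12, 20, 5, 7]
  [19, 17, 25, 10, 12]
  [25, 23, 17, 8, 4]
  [27, 25, 19, 10, 6]
  [8, 6, 10, -5, -3]
Key observation: the optimum is the walk 2->3->2->5, with weight 9 + 7 + (-4) = 12.
Optimal value attained by: walk 2->3->2->5.
Answer: (A^⊗3)[2][5] = 12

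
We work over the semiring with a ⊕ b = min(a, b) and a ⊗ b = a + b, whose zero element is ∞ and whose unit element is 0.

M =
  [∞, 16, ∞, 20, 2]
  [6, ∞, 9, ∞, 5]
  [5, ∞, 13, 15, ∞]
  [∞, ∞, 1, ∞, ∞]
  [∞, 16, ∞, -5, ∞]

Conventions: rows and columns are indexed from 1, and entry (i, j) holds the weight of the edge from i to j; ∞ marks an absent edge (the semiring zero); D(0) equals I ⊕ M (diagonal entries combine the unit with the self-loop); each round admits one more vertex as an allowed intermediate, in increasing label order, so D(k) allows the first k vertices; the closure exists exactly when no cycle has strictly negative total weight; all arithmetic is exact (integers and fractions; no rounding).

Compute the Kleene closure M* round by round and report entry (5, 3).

D(0):
  [0, 16, ∞, 20, 2]
  [6, 0, 9, ∞, 5]
  [5, ∞, 0, 15, ∞]
  [∞, ∞, 1, 0, ∞]
  [∞, 16, ∞, -5, 0]
D(1):
  [0, 16, ∞, 20, 2]
  [6, 0, 9, 26, 5]
  [5, 21, 0, 15, 7]
  [∞, ∞, 1, 0, ∞]
  [∞, 16, ∞, -5, 0]
D(2):
  [0, 16, 25, 20, 2]
  [6, 0, 9, 26, 5]
  [5, 21, 0, 15, 7]
  [∞, ∞, 1, 0, ∞]
  [22, 16, 25, -5, 0]
D(3):
  [0, 16, 25, 20, 2]
  [6, 0, 9, 24, 5]
  [5, 21, 0, 15, 7]
  [6, 22, 1, 0, 8]
  [22, 16, 25, -5, 0]
D(4):
  [0, 16, 21, 20, 2]
  [6, 0, 9, 24, 5]
  [5, 21, 0, 15, 7]
  [6, 22, 1, 0, 8]
  [1, 16, -4, -5, 0]
D(5):
  [0, 16, -2, -3, 2]
  [6, 0, 1, 0, 5]
  [5, 21, 0, 2, 7]
  [6, 22, 1, 0, 8]
  [1, 16, -4, -5, 0]
Answer: M*[5][3] = -4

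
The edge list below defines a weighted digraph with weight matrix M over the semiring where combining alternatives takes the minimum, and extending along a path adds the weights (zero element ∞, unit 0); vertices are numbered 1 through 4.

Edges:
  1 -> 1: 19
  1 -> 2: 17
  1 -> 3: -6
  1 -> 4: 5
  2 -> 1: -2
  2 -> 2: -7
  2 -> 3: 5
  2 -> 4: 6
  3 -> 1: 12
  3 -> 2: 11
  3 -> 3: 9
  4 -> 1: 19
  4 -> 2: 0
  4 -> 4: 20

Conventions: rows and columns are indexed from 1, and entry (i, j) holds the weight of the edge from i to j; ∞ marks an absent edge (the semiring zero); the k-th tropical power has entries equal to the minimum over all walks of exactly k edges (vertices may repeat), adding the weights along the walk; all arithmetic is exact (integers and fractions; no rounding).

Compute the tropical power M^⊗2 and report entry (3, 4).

M^⊗2:
  [6, 5, 3, 23]
  [-9, -14, -8, -1]
  [9, 4, 6, 17]
  [-2, -7, 5, 6]
Key observation: the optimum is the walk 3->1->4, with weight 12 + 5 = 17.
Optimal value attained by: walk 3->1->4.
Answer: (M^⊗2)[3][4] = 17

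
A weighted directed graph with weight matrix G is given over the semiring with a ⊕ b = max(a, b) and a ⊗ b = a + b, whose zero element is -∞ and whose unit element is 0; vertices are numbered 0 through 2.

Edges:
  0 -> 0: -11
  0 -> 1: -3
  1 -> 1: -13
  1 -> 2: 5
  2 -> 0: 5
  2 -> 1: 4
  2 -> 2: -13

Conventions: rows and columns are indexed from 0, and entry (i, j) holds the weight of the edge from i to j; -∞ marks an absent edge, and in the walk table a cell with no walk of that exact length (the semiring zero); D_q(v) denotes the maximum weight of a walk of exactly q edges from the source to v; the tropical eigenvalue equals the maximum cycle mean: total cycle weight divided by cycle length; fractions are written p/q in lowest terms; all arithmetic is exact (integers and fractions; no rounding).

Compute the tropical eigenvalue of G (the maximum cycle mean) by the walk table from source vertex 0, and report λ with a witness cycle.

q=0: [0, -∞, -∞]
q=1: [-11, -3, -∞]
q=2: [-22, -14, 2]
q=3: [7, 6, -9]
Optimal cycle mean attained by: cycle 1->2->1, total 5 + 4, length 2.
Answer: λ = 9/2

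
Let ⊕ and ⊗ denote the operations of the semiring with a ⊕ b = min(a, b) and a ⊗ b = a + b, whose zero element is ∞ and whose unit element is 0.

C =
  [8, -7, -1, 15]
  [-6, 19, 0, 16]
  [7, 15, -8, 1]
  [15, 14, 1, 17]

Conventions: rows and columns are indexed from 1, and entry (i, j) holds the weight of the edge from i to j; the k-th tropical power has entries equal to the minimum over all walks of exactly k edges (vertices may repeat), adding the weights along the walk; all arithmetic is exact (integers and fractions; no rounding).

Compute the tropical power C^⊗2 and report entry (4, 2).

C^⊗2:
  [-13, 1, -9, 0]
  [2, -13, -8, 1]
  [-1, 0, -16, -7]
  [8, 8, -7, 2]
Key observation: the optimum is the walk 4->1->2, with weight 15 + (-7) = 8.
Optimal value attained by: walk 4->1->2.
Answer: (C^⊗2)[4][2] = 8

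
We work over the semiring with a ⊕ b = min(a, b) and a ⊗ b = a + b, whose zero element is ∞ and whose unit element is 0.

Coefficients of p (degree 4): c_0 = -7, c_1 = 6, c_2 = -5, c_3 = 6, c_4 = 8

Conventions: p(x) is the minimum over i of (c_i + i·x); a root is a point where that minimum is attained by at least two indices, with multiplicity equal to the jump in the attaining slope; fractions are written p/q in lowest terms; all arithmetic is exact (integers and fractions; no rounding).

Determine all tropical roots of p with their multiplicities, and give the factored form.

hull edge (i=0, c=-7) to (i=2, c=-5): slope 1, span 2
hull edge (i=2, c=-5) to (i=4, c=8): slope 13/2, span 2
Factored form: p(x) = 8 ⊗ (x ⊕ (-13/2)) ⊗ (x ⊕ (-13/2)) ⊗ (x ⊕ (-1)) ⊗ (x ⊕ (-1))
Answer: roots = -13/2 (mult 2), -1 (mult 2)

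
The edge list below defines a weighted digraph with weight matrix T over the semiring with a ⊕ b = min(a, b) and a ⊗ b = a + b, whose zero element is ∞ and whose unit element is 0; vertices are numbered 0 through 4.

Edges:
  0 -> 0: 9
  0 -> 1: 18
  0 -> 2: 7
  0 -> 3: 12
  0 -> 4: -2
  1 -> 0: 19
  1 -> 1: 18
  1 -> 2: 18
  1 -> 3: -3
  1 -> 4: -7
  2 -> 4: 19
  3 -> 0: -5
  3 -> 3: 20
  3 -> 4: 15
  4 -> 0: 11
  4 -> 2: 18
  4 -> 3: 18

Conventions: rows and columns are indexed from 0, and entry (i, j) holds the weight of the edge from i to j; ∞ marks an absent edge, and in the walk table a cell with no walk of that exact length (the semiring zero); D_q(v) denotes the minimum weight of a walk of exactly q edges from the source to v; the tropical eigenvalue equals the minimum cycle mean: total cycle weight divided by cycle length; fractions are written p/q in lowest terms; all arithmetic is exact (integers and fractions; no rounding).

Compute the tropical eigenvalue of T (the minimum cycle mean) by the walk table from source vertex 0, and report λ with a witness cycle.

q=0: [0, ∞, ∞, ∞, ∞]
q=1: [9, 18, 7, 12, -2]
q=2: [7, 27, 16, 15, 7]
q=3: [10, 25, 14, 19, 5]
q=4: [14, 28, 17, 22, 8]
q=5: [17, 32, 21, 25, 12]
Optimal cycle mean attained by: cycle 0->1->3->0, total 18 + (-3) + (-5), length 3.
Answer: λ = 10/3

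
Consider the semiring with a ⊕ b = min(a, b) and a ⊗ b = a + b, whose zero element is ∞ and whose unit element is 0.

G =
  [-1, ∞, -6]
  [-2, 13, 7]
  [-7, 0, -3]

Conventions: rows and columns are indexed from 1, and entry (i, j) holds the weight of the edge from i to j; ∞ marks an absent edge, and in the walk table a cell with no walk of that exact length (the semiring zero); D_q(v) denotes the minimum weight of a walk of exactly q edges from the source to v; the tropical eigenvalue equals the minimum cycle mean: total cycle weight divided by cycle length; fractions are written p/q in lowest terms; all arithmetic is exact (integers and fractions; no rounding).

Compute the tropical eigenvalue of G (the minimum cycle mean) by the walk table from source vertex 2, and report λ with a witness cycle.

q=0: [∞, 0, ∞]
q=1: [-2, 13, 7]
q=2: [-3, 7, -8]
q=3: [-15, -8, -11]
Optimal cycle mean attained by: cycle 1->3->1, total (-6) + (-7), length 2.
Answer: λ = -13/2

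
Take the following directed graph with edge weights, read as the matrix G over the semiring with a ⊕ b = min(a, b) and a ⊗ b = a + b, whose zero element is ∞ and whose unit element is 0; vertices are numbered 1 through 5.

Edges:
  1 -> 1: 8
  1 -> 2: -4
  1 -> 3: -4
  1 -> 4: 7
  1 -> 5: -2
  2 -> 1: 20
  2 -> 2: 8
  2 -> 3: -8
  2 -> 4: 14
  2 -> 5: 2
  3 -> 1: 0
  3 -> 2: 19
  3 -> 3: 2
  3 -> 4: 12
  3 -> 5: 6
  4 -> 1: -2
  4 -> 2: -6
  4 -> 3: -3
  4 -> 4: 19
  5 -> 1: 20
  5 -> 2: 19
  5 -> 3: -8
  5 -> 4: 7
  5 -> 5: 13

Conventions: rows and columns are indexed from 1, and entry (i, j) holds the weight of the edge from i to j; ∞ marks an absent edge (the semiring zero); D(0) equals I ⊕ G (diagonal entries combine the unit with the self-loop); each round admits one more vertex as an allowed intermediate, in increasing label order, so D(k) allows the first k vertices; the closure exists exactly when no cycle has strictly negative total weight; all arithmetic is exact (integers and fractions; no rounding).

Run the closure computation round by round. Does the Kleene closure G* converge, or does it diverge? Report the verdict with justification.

D(0):
  [0, -4, -4, 7, -2]
  [20, 0, -8, 14, 2]
  [0, 19, 0, 12, 6]
  [-2, -6, -3, 0, ∞]
  [20, 19, -8, 7, 0]
Detection: at round 1, diagonal entry (3, 3) turns strictly negative.
Key observation: the cycle 3->1->3 has total weight 0 + (-4), which is strictly negative.
Answer: DIVERGES — negative cycle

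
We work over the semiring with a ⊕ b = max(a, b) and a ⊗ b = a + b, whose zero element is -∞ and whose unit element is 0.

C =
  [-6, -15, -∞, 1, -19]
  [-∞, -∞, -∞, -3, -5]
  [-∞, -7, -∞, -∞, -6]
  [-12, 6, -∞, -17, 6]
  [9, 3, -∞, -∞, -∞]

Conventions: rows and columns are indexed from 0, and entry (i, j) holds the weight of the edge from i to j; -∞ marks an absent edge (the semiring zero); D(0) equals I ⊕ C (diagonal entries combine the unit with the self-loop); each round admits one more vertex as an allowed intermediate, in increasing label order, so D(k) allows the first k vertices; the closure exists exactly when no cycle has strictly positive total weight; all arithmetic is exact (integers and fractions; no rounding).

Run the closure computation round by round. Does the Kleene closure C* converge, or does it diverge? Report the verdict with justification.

D(0):
  [0, -15, -∞, 1, -19]
  [-∞, 0, -∞, -3, -5]
  [-∞, -7, 0, -∞, -6]
  [-12, 6, -∞, 0, 6]
  [9, 3, -∞, -∞, 0]
D(1):
  [0, -15, -∞, 1, -19]
  [-∞, 0, -∞, -3, -5]
  [-∞, -7, 0, -∞, -6]
  [-12, 6, -∞, 0, 6]
  [9, 3, -∞, 10, 0]
Detection: at round 2, diagonal entry (3, 3) turns strictly positive.
Key observation: the cycle 3->1->3 has total weight 6 + (-3), which is strictly positive.
Answer: DIVERGES — positive cycle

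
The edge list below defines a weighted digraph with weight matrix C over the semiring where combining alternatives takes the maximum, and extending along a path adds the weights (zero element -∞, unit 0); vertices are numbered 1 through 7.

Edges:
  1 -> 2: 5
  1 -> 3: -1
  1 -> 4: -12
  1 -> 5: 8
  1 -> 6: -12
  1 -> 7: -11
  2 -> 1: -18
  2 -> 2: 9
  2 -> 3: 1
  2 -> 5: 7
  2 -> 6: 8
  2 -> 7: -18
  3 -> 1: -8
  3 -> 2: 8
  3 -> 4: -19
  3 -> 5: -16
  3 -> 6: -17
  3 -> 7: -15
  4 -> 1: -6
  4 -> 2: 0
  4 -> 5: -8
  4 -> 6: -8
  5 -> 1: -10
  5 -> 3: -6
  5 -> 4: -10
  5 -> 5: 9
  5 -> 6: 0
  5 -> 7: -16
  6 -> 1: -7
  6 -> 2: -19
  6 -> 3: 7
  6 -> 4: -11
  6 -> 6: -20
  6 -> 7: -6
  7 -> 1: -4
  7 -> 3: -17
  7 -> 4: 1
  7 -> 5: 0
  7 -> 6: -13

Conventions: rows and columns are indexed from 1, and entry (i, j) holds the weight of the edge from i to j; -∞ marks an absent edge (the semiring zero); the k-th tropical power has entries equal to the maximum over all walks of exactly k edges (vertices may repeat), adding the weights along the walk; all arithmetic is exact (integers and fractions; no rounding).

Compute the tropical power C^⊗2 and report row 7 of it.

C^⊗2:
  [-2, 14, 6, -2, 17, 13, -8]
  [1, 18, 15, -3, 16, 17, 2]
  [-10, 17, 9, -14, 15, 16, -10]
  [-15, 9, 1, -18, 7, 8, -14]
  [-1, 2, 7, -1, 18, 9, -6]
  [-1, 15, -8, -5, 1, -10, -8]
  [-5, 1, -5, -10, 9, 0, -15]
Answer: row 7 of C^⊗2 = [-5, 1, -5, -10, 9, 0, -15]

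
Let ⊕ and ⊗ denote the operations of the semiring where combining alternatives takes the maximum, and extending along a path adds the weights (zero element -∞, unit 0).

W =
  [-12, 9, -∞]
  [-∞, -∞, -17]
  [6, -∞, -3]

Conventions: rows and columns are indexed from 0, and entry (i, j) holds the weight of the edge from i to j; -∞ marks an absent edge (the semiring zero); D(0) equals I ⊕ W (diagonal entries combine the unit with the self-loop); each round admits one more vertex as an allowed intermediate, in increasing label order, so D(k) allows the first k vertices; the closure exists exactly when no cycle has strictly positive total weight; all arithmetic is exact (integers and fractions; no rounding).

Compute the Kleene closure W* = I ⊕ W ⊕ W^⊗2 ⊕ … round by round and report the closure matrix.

D(0):
  [0, 9, -∞]
  [-∞, 0, -17]
  [6, -∞, 0]
D(1):
  [0, 9, -∞]
  [-∞, 0, -17]
  [6, 15, 0]
D(2):
  [0, 9, -8]
  [-∞, 0, -17]
  [6, 15, 0]
D(3):
  [0, 9, -8]
  [-11, 0, -17]
  [6, 15, 0]
Answer: W* = [[0, 9, -8], [-11, 0, -17], [6, 15, 0]]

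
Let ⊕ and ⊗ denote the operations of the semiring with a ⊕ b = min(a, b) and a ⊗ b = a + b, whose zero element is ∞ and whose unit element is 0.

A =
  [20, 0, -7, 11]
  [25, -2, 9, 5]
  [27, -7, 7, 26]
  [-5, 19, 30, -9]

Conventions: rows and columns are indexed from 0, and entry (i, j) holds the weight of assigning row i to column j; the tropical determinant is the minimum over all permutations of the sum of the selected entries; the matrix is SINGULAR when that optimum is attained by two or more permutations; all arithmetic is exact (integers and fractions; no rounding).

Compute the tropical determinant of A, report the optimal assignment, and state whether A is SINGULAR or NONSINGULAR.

σ = (0, 1, 2, 3): 20 + (-2) + 7 + (-9) = 16
σ = (0, 1, 3, 2): 20 + (-2) + 26 + 30 = 74
σ = (0, 2, 1, 3): 20 + 9 + (-7) + (-9) = 13
σ = (0, 2, 3, 1): 20 + 9 + 26 + 19 = 74
σ = (0, 3, 1, 2): 20 + 5 + (-7) + 30 = 48
σ = (0, 3, 2, 1): 20 + 5 + 7 + 19 = 51
σ = (1, 0, 2, 3): 0 + 25 + 7 + (-9) = 23
σ = (1, 0, 3, 2): 0 + 25 + 26 + 30 = 81
σ = (1, 2, 0, 3): 0 + 9 + 27 + (-9) = 27
σ = (1, 2, 3, 0): 0 + 9 + 26 + (-5) = 30
σ = (1, 3, 0, 2): 0 + 5 + 27 + 30 = 62
σ = (1, 3, 2, 0): 0 + 5 + 7 + (-5) = 7
σ = (2, 0, 1, 3): (-7) + 25 + (-7) + (-9) = 2
σ = (2, 0, 3, 1): (-7) + 25 + 26 + 19 = 63
σ = (2, 1, 0, 3): (-7) + (-2) + 27 + (-9) = 9
σ = (2, 1, 3, 0): (-7) + (-2) + 26 + (-5) = 12
σ = (2, 3, 0, 1): (-7) + 5 + 27 + 19 = 44
σ = (2, 3, 1, 0): (-7) + 5 + (-7) + (-5) = -14
σ = (3, 0, 1, 2): 11 + 25 + (-7) + 30 = 59
σ = (3, 0, 2, 1): 11 + 25 + 7 + 19 = 62
σ = (3, 1, 0, 2): 11 + (-2) + 27 + 30 = 66
σ = (3, 1, 2, 0): 11 + (-2) + 7 + (-5) = 11
σ = (3, 2, 0, 1): 11 + 9 + 27 + 19 = 66
σ = (3, 2, 1, 0): 11 + 9 + (-7) + (-5) = 8
Optimal value attained by: σ = (2, 3, 1, 0).
Answer: det⊕(A) = -14; verdict: NONSINGULAR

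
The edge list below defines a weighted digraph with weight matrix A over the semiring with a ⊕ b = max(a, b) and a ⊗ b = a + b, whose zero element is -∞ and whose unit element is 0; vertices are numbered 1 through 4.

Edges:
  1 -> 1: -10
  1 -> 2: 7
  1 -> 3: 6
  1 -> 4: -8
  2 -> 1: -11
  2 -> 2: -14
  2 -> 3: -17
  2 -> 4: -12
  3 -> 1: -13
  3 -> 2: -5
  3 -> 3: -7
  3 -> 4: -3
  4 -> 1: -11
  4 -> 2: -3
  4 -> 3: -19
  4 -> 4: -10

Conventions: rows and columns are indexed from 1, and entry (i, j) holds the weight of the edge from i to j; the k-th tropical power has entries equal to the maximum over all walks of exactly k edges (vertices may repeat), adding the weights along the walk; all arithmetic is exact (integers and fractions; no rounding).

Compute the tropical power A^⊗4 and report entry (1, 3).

A^⊗2:
  [-4, 1, -1, 3]
  [-21, -4, -5, -19]
  [-14, -6, -7, -10]
  [-14, -4, -5, -15]
A^⊗3:
  [-8, 3, 2, -4]
  [-15, -10, -12, -8]
  [-17, -7, -8, -10]
  [-15, -7, -8, -8]
A^⊗4:
  [-8, -1, -2, -1]
  [-19, -8, -9, -15]
  [-18, -10, -11, -11]
  [-18, -8, -9, -11]
Key observation: the optimum is the walk 1->3->4->1->3, with weight 6 + (-3) + (-11) + 6 = -2.
Optimal value attained by: walk 1->3->4->1->3.
Answer: (A^⊗4)[1][3] = -2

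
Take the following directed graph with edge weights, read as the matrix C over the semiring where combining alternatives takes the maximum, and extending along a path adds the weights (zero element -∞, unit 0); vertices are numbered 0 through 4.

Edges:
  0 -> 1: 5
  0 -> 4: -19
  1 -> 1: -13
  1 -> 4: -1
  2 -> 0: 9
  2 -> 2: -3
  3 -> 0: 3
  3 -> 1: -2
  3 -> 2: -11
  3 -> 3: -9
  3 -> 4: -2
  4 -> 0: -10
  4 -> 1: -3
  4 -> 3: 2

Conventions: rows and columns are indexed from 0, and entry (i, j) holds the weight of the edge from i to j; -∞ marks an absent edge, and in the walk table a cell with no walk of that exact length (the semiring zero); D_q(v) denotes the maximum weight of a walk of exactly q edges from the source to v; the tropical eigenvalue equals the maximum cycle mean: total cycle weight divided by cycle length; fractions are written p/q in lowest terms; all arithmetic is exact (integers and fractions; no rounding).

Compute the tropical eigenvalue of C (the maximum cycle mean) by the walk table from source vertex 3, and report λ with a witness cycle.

q=0: [-∞, -∞, -∞, 0, -∞]
q=1: [3, -2, -11, -9, -2]
q=2: [-2, 8, -14, 0, -3]
q=3: [3, 3, -11, -1, 7]
q=4: [2, 8, -12, 9, 2]
q=5: [12, 7, -2, 4, 7]
Optimal cycle mean attained by: cycle 0->1->4->3->0, total 5 + (-1) + 2 + 3, length 4.
Answer: λ = 9/4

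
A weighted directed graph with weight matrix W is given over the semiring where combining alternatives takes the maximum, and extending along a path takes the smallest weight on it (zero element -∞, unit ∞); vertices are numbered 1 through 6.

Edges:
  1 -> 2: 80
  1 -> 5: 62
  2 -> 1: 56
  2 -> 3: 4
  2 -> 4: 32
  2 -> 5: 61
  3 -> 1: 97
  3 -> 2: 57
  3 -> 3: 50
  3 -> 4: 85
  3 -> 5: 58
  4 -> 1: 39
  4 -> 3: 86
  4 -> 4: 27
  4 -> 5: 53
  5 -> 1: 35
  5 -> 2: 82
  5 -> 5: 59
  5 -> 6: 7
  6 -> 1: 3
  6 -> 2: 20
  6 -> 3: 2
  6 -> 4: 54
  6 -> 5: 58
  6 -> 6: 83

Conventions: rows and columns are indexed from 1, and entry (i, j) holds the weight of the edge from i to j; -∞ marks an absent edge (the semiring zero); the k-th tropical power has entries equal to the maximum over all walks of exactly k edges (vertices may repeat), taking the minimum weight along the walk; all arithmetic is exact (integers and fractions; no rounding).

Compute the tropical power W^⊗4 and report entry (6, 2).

W^⊗2:
  [56, 62, 4, 32, 61, 7]
  [35, 61, 32, 27, 59, 7]
  [56, 80, 85, 50, 62, 7]
  [86, 57, 50, 85, 58, 7]
  [56, 59, 4, 32, 61, 7]
  [39, 58, 54, 54, 58, 83]
W^⊗3:
  [56, 61, 32, 32, 61, 7]
  [56, 59, 32, 32, 61, 7]
  [85, 62, 50, 85, 61, 7]
  [56, 80, 85, 50, 62, 7]
  [56, 61, 32, 32, 59, 7]
  [56, 58, 54, 54, 58, 83]
W^⊗4:
  [56, 61, 32, 32, 61, 7]
  [56, 61, 32, 32, 59, 7]
  [56, 80, 85, 50, 62, 7]
  [85, 62, 50, 85, 61, 7]
  [56, 59, 32, 32, 61, 7]
  [56, 58, 54, 54, 58, 83]
Key observation: the optimum is the walk 6->5->2->5->2, with weight 58 min 82 min 61 min 82 = 58.
Optimal value attained by: walk 6->5->2->5->2.
Answer: (W^⊗4)[6][2] = 58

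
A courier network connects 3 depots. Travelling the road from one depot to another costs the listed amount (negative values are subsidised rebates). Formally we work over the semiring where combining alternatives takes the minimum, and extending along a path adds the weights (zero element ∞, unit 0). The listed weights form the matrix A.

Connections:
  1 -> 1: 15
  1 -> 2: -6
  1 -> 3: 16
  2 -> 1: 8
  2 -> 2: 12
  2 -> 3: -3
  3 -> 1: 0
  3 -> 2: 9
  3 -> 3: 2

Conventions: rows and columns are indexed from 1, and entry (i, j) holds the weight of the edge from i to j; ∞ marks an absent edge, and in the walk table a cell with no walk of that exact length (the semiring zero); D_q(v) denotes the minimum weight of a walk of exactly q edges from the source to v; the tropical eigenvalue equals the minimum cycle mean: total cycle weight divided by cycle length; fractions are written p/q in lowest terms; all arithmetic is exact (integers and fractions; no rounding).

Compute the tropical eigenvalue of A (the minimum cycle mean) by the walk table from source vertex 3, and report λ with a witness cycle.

q=0: [∞, ∞, 0]
q=1: [0, 9, 2]
q=2: [2, -6, 4]
q=3: [2, -4, -9]
Optimal cycle mean attained by: cycle 1->2->3->1, total (-6) + (-3) + 0, length 3.
Answer: λ = -3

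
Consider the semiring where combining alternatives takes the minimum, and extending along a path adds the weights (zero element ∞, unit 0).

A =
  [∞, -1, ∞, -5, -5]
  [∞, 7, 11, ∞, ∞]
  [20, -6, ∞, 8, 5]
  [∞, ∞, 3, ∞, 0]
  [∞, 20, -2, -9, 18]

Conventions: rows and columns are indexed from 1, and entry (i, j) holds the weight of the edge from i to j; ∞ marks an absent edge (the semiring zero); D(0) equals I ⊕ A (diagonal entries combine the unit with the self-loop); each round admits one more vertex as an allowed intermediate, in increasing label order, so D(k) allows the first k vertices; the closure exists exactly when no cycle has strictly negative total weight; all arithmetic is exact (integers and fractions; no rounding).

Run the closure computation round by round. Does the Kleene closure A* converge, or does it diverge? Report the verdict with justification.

D(0):
  [0, -1, ∞, -5, -5]
  [∞, 0, 11, ∞, ∞]
  [20, -6, 0, 8, 5]
  [∞, ∞, 3, 0, 0]
  [∞, 20, -2, -9, 0]
D(1):
  [0, -1, ∞, -5, -5]
  [∞, 0, 11, ∞, ∞]
  [20, -6, 0, 8, 5]
  [∞, ∞, 3, 0, 0]
  [∞, 20, -2, -9, 0]
D(2):
  [0, -1, 10, -5, -5]
  [∞, 0, 11, ∞, ∞]
  [20, -6, 0, 8, 5]
  [∞, ∞, 3, 0, 0]
  [∞, 20, -2, -9, 0]
D(3):
  [0, -1, 10, -5, -5]
  [31, 0, 11, 19, 16]
  [20, -6, 0, 8, 5]
  [23, -3, 3, 0, 0]
  [18, -8, -2, -9, 0]
Detection: at round 4, diagonal entry (5, 5) turns strictly negative.
Key observation: the cycle 5->4->3->5 has total weight (-9) + 3 + 5, which is strictly negative.
Answer: DIVERGES — negative cycle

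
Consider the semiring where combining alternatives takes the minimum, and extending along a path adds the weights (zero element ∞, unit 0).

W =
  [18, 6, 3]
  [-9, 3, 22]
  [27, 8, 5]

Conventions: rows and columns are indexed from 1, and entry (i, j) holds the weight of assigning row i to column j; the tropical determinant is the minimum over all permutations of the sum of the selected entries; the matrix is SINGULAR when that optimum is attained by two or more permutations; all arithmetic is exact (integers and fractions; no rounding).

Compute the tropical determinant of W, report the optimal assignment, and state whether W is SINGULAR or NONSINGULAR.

σ = (1, 2, 3): 18 + 3 + 5 = 26
σ = (1, 3, 2): 18 + 22 + 8 = 48
σ = (2, 1, 3): 6 + (-9) + 5 = 2
σ = (2, 3, 1): 6 + 22 + 27 = 55
σ = (3, 1, 2): 3 + (-9) + 8 = 2
σ = (3, 2, 1): 3 + 3 + 27 = 33
Optimal value attained by: σ = (2, 1, 3).
Answer: det⊕(W) = 2; verdict: SINGULAR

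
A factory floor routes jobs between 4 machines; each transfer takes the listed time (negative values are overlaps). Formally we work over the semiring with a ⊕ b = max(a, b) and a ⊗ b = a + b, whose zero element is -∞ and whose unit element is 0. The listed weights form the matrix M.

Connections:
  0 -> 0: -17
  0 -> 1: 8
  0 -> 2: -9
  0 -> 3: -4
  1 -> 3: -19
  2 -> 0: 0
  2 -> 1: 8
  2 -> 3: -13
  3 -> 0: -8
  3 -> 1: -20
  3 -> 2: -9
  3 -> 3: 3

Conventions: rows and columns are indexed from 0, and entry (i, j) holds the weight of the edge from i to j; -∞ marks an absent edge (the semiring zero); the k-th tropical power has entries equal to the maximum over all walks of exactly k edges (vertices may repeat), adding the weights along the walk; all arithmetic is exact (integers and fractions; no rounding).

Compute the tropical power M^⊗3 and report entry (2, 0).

M^⊗2:
  [-9, -1, -13, -1]
  [-27, -39, -28, -16]
  [-17, 8, -9, -4]
  [-5, 0, -6, 6]
M^⊗3:
  [-9, -1, -10, 2]
  [-24, -19, -25, -13]
  [-9, -1, -13, -1]
  [-2, 3, -3, 9]
Key observation: the optimum is the walk 2->0->2->0, with weight 0 + (-9) + 0 = -9.
Optimal value attained by: walk 2->0->2->0.
Answer: (M^⊗3)[2][0] = -9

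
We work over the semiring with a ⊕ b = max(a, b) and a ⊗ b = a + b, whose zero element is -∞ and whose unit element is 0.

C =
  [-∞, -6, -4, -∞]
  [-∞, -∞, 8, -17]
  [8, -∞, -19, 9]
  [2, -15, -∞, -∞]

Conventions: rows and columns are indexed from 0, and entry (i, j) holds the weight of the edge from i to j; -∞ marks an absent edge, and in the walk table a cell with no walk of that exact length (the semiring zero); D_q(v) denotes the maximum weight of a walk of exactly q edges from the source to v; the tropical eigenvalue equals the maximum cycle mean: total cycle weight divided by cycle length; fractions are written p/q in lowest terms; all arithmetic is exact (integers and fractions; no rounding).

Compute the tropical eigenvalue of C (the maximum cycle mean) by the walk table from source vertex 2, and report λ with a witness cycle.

q=0: [-∞, -∞, 0, -∞]
q=1: [8, -∞, -19, 9]
q=2: [11, 2, 4, -10]
q=3: [12, 5, 10, 13]
q=4: [18, 6, 13, 19]
Optimal cycle mean attained by: cycle 0->1->2->0, total (-6) + 8 + 8, length 3.
Answer: λ = 10/3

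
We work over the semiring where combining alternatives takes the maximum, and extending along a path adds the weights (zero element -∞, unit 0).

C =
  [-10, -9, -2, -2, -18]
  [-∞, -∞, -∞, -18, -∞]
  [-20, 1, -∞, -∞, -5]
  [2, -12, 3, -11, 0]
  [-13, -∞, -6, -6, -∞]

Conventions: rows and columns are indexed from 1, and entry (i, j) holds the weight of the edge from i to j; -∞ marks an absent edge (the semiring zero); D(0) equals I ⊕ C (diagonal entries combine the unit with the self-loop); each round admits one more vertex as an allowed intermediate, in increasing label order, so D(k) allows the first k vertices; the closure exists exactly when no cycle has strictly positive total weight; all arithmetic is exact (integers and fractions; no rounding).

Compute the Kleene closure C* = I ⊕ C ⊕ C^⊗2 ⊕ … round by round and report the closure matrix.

D(0):
  [0, -9, -2, -2, -18]
  [-∞, 0, -∞, -18, -∞]
  [-20, 1, 0, -∞, -5]
  [2, -12, 3, 0, 0]
  [-13, -∞, -6, -6, 0]
D(1):
  [0, -9, -2, -2, -18]
  [-∞, 0, -∞, -18, -∞]
  [-20, 1, 0, -22, -5]
  [2, -7, 3, 0, 0]
  [-13, -22, -6, -6, 0]
D(2):
  [0, -9, -2, -2, -18]
  [-∞, 0, -∞, -18, -∞]
  [-20, 1, 0, -17, -5]
  [2, -7, 3, 0, 0]
  [-13, -22, -6, -6, 0]
D(3):
  [0, -1, -2, -2, -7]
  [-∞, 0, -∞, -18, -∞]
  [-20, 1, 0, -17, -5]
  [2, 4, 3, 0, 0]
  [-13, -5, -6, -6, 0]
D(4):
  [0, 2, 1, -2, -2]
  [-16, 0, -15, -18, -18]
  [-15, 1, 0, -17, -5]
  [2, 4, 3, 0, 0]
  [-4, -2, -3, -6, 0]
D(5):
  [0, 2, 1, -2, -2]
  [-16, 0, -15, -18, -18]
  [-9, 1, 0, -11, -5]
  [2, 4, 3, 0, 0]
  [-4, -2, -3, -6, 0]
Answer: C* = [[0, 2, 1, -2, -2], [-16, 0, -15, -18, -18], [-9, 1, 0, -11, -5], [2, 4, 3, 0, 0], [-4, -2, -3, -6, 0]]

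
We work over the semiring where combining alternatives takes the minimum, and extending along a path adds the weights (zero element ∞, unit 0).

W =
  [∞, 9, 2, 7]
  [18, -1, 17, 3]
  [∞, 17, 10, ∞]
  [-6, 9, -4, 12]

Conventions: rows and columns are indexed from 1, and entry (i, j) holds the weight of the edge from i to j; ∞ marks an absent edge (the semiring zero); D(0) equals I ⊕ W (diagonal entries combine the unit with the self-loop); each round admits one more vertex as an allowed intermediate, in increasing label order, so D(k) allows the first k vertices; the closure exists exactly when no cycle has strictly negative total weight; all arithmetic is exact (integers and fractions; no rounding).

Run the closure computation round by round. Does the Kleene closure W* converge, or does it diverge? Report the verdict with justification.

Detection: at round 0, diagonal entry (2, 2) turns strictly negative.
Key observation: the cycle 2->2 has total weight (-1), which is strictly negative.
Answer: DIVERGES — negative cycle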